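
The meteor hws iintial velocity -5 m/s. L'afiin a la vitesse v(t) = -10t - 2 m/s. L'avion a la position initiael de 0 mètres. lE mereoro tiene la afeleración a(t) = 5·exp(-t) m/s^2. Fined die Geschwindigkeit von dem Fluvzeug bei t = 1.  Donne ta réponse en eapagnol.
Usando v(t) = -10·t - 2 y sustituyendo t = 1, encontramos v = -12.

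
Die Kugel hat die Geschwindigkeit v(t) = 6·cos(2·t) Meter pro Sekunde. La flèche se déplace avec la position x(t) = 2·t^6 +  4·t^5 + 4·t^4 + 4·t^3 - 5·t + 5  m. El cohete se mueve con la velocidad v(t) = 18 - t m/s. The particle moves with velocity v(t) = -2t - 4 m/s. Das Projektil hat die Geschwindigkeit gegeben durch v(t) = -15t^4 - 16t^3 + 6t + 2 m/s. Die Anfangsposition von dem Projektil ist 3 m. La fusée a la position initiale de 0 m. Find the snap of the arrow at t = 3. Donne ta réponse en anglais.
Starting from position x(t) = 2·t^6 + 4·t^5 + 4·t^4 + 4·t^3 - 5·t + 5, we take 4 derivatives. The derivative of position gives velocity: v(t) = 12·t^5 + 20·t^4 + 16·t^3 + 12·t^2 - 5. Taking d/dt of v(t), we find a(t) = 60·t^4 + 80·t^3 + 48·t^2 + 24·t. Differentiating acceleration, we get jerk: j(t) = 240·t^3 + 240·t^2 + 96·t + 24. Differentiating jerk, we get snap: s(t) = 720·t^2 + 480·t + 96. From the given snap equation s(t) = 720·t^2 + 480·t + 96, we substitute t = 3 to get s = 8016.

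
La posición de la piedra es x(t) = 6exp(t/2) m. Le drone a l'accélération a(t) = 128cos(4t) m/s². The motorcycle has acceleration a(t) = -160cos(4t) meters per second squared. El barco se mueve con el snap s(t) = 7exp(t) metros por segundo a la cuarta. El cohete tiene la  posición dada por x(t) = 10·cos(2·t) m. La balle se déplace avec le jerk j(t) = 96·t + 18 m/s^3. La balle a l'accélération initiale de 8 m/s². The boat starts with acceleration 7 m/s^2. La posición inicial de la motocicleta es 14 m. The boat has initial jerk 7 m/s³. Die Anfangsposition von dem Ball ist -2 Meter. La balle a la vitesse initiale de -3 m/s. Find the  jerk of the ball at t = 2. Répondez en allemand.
Wir haben den Ruck j(t) = 96·t + 18. Durch Einsetzen von t = 2: j(2) = 210.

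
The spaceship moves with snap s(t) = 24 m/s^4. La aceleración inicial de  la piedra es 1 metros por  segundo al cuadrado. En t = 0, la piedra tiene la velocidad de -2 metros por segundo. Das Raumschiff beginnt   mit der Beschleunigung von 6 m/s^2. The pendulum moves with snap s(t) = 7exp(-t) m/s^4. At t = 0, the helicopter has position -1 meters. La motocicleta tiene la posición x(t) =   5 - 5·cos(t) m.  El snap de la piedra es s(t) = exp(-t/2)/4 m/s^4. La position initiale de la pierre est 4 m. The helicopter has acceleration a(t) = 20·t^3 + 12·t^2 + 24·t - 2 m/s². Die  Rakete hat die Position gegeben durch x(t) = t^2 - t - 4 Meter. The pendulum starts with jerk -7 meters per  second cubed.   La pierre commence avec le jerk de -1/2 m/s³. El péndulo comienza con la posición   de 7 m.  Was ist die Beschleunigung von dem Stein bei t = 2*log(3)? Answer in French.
Nous devons trouver la primitive de notre équation du snap s(t) = exp(-t/2)/4 2 fois. En intégrant le snap et en utilisant la condition initiale j(0) = -1/2, nous obtenons j(t) = -exp(-t/2)/2. La primitive du jerk, avec a(0) = 1, donne l'accélération: a(t) = exp(-t/2). Nous avons l'accélération a(t) = exp(-t/2). En substituant t = 2*log(3): a(2*log(3)) = 1/3.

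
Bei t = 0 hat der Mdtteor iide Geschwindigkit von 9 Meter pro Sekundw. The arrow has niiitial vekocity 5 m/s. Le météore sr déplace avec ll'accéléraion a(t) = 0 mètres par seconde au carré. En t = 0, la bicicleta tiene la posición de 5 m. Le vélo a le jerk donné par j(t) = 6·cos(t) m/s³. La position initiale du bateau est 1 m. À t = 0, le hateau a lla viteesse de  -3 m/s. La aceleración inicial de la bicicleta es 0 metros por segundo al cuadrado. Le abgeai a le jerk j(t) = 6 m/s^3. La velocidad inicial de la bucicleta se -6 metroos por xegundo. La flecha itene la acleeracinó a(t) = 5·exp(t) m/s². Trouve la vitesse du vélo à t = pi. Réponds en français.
En partant du jerk j(t) = 6·cos(t), nous prenons 2 intégrales. En prenant ∫j(t)dt et en appliquant a(0) = 0, nous trouvons a(t) = 6·sin(t). En intégrant l'accélération et en utilisant la condition initiale v(0) = -6, nous obtenons v(t) = -6·cos(t). De l'équation de la vitesse v(t) = -6·cos(t), nous substituons t = pi pour obtenir v = 6.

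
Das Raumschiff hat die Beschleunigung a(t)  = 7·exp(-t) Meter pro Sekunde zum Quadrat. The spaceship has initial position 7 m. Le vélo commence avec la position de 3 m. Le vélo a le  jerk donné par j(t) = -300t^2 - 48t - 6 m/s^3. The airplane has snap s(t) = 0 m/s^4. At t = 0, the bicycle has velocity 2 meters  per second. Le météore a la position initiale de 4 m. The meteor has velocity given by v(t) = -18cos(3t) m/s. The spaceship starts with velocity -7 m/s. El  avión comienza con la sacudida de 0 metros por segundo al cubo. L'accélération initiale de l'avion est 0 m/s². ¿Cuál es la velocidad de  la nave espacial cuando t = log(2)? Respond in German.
Wir müssen das Integral unserer Gleichung für die Beschleunigung a(t) = 7·exp(-t) 1-mal finden. Durch Integration von der Beschleunigung und Verwendung der Anfangsbedingung v(0) = -7, erhalten wir v(t) = -7·exp(-t). Wir haben die Geschwindigkeit v(t) = -7·exp(-t). Durch Einsetzen von t = log(2): v(log(2)) = -7/2.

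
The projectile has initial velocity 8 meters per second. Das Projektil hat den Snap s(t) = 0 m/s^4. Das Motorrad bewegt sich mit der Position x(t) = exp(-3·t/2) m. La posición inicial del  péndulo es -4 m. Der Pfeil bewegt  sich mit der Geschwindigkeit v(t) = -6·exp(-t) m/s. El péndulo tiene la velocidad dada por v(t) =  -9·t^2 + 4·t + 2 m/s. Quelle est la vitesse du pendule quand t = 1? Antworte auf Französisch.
En utilisant v(t) = -9·t^2 + 4·t + 2 et en substituant t = 1, nous trouvons v = -3.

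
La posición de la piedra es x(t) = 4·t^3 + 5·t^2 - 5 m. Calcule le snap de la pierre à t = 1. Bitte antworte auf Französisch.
Nous devons dériver notre équation de la position x(t) = 4·t^3 + 5·t^2 - 5 4 fois. En prenant d/dt de x(t), nous trouvons v(t) = 12·t^2 + 10·t. En prenant d/dt de v(t), nous trouvons a(t) = 24·t + 10. En dérivant l'accélération, nous obtenons le jerk: j(t) = 24. En prenant d/dt de j(t), nous trouvons s(t) = 0. Nous avons le snap s(t) = 0. En substituant t = 1: s(1) = 0.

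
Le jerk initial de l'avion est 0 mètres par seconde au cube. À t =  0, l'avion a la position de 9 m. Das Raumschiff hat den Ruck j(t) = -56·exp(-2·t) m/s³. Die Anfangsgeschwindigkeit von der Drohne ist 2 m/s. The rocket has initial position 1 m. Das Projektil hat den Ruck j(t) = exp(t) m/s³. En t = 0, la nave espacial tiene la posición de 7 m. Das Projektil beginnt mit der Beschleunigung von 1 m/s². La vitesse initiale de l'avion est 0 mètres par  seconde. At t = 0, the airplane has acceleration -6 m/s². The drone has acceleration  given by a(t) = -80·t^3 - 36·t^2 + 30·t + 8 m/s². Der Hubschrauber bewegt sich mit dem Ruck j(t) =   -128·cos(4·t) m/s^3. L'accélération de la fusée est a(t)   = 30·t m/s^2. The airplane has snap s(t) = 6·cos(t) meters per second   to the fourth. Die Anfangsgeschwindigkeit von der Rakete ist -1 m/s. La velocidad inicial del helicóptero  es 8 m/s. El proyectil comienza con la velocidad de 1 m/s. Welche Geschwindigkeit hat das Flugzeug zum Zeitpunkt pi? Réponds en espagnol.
Debemos encontrar la antiderivada de nuestra ecuación del snap s(t) = 6·cos(t) 3 veces. Tomando ∫s(t)dt y aplicando j(0) = 0, encontramos j(t) = 6·sin(t). La integral de la sacudida es la aceleración. Usando a(0) = -6, obtenemos a(t) = -6·cos(t). Integrando la aceleración y usando la condición inicial v(0) = 0, obtenemos v(t) = -6·sin(t). De la ecuación de la velocidad v(t) = -6·sin(t), sustituimos t = pi para obtener v = 0.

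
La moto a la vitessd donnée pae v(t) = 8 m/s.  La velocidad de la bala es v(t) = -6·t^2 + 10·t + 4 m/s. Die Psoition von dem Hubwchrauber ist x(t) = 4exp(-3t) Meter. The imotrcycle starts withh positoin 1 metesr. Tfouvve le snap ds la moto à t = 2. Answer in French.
Pour résoudre ceci, nous devons prendre 3 dérivées de notre équation de la vitesse v(t) = 8. La dérivée de la vitesse donne l'accélération: a(t) = 0. En prenant d/dt de a(t), nous trouvons j(t) = 0. En prenant d/dt de j(t), nous trouvons s(t) = 0. Nous avons le snap s(t) = 0. En substituant t = 2: s(2) = 0.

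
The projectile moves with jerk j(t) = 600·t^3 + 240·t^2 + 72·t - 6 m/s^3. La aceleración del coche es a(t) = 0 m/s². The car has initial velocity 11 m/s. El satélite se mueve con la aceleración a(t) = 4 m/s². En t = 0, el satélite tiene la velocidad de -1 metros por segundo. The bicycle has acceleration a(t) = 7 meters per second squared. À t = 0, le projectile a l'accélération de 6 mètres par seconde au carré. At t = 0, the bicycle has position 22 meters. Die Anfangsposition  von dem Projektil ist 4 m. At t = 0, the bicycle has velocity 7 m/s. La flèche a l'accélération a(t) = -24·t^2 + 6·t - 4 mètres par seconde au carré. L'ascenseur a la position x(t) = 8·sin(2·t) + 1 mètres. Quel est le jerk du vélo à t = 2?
Nous devons dériver notre équation de l'accélération a(t) = 7 1 fois. En dérivant l'accélération, nous obtenons le jerk: j(t) = 0. Nous avons le jerk j(t) = 0. En substituant t = 2: j(2) = 0.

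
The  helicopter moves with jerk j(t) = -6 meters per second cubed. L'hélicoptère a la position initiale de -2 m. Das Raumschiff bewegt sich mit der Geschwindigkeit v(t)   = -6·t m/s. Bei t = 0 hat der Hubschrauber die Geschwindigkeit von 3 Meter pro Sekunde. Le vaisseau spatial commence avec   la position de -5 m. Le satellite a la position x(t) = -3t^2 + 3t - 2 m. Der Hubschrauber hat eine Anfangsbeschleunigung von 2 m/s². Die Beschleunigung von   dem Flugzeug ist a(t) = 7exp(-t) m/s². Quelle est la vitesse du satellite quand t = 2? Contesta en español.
Para resolver esto, necesitamos tomar 1 derivada de nuestra ecuación de la posición x(t) = -3·t^2 + 3·t - 2. Derivando la posición, obtenemos la velocidad: v(t) = 3 - 6·t. De la ecuación de la velocidad v(t) = 3 - 6·t, sustituimos t = 2 para obtener v = -9.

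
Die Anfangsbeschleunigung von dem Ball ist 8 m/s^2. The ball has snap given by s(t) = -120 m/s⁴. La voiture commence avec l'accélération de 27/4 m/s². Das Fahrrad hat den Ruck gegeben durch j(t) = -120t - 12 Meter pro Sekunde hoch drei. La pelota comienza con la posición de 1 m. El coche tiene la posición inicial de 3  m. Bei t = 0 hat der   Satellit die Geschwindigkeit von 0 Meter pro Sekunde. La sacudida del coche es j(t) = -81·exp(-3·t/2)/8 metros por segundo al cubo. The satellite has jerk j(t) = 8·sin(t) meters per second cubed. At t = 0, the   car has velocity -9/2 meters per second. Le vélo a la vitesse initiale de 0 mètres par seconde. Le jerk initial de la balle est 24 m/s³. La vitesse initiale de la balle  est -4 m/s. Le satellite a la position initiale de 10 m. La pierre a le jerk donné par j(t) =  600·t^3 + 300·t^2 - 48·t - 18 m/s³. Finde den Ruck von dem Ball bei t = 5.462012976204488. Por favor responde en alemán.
Wir müssen das Integral unserer Gleichung für den Snap s(t) = -120 1-mal finden. Mit ∫s(t)dt und Anwendung von j(0) = 24, finden wir j(t) = 24 - 120·t. Wir haben den Ruck j(t) = 24 - 120·t. Durch Einsetzen von t = 5.462012976204488: j(5.462012976204488) = -631.441557144538.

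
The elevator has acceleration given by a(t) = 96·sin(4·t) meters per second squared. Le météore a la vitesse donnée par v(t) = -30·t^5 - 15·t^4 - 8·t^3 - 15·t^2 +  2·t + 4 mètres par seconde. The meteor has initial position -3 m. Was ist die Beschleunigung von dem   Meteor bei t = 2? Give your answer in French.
Pour résoudre ceci, nous devons prendre 1 dérivée de notre équation de la vitesse v(t) = -30·t^5 - 15·t^4 - 8·t^3 - 15·t^2 + 2·t + 4. La dérivée de la vitesse donne l'accélération: a(t) = -150·t^4 - 60·t^3 - 24·t^2 - 30·t + 2. Nous avons l'accélération a(t) = -150·t^4 - 60·t^3 - 24·t^2 - 30·t + 2. En substituant t = 2: a(2) = -3034.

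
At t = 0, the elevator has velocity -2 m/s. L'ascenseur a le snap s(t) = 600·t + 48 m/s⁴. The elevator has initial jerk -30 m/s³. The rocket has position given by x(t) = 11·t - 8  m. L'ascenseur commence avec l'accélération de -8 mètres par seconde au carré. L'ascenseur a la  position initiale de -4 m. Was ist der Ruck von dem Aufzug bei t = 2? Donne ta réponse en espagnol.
Necesitamos integrar nuestra ecuación del snap s(t) = 600·t + 48 1 vez. La integral del snap es la sacudida. Usando j(0) = -30, obtenemos j(t) = 300·t^2 + 48·t - 30. Tenemos la sacudida j(t) = 300·t^2 + 48·t - 30. Sustituyendo t = 2: j(2) = 1266.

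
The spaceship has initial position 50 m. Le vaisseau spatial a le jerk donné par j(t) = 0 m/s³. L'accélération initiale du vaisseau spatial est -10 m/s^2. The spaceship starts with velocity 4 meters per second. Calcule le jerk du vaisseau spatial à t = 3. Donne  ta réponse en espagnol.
De la ecuación de la sacudida j(t) = 0, sustituimos t = 3 para obtener j = 0.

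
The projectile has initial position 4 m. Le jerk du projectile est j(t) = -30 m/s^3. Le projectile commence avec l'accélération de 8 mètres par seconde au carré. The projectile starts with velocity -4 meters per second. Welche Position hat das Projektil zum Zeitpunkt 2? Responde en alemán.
Um dies zu lösen, müssen wir 3 Integrale unserer Gleichung für den Ruck j(t) = -30 finden. Das Integral von dem Ruck ist die Beschleunigung. Mit a(0) = 8 erhalten wir a(t) = 8 - 30·t. Durch Integration von der Beschleunigung und Verwendung der Anfangsbedingung v(0) = -4, erhalten wir v(t) = -15·t^2 + 8·t - 4. Die Stammfunktion von der Geschwindigkeit, mit x(0) = 4, ergibt die Position: x(t) = -5·t^3 + 4·t^2 - 4·t + 4. Aus der Gleichung für die Position x(t) = -5·t^3 + 4·t^2 - 4·t + 4, setzen wir t = 2 ein und erhalten x = -28.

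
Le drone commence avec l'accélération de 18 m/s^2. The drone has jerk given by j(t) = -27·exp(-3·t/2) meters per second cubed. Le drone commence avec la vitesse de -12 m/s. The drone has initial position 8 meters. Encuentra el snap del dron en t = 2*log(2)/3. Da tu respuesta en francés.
Nous devons dériver notre équation du jerk j(t) = -27·exp(-3·t/2) 1 fois. En dérivant le jerk, nous obtenons le snap: s(t) = 81·exp(-3·t/2)/2. En utilisant s(t) = 81·exp(-3·t/2)/2 et en substituant t = 2*log(2)/3, nous trouvons s = 81/4.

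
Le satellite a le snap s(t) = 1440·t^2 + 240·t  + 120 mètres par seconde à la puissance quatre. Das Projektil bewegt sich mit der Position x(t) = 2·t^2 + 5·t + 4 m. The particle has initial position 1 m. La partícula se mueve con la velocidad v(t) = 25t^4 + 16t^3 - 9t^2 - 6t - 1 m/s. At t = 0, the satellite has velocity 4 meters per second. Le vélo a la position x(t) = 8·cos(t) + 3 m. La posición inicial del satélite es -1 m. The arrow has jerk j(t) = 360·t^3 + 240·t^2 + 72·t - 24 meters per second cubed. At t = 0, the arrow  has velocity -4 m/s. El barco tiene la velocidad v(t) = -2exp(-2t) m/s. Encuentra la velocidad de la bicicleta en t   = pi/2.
Para resolver esto, necesitamos tomar 1 derivada de nuestra ecuación de la posición x(t) = 8·cos(t) + 3. Tomando d/dt de x(t), encontramos v(t) = -8·sin(t). Tenemos la velocidad v(t) = -8·sin(t). Sustituyendo t = pi/2: v(pi/2) = -8.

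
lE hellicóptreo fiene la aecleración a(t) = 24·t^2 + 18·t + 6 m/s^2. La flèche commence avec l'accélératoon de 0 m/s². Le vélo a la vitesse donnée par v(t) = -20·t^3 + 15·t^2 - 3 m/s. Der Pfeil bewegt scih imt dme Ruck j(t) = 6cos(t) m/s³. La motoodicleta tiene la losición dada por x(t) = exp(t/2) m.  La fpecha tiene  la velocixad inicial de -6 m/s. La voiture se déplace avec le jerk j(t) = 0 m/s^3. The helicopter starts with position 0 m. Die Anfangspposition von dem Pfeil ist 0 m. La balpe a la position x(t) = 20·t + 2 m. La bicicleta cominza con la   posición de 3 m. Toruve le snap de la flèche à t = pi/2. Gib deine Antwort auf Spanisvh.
Para resolver esto, necesitamos tomar 1 derivada de nuestra ecuación de la sacudida j(t) = 6·cos(t). Derivando la sacudida, obtenemos el snap: s(t) = -6·sin(t). Tenemos el snap s(t) = -6·sin(t). Sustituyendo t = pi/2: s(pi/2) = -6.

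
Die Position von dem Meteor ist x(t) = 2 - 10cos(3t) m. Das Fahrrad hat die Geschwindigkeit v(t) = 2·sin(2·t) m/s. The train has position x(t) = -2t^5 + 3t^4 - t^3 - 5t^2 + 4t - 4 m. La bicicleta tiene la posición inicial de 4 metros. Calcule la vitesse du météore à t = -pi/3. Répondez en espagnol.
Debemos derivar nuestra ecuación de la posición x(t) = 2 - 10·cos(3·t) 1 vez. Tomando d/dt de x(t), encontramos v(t) = 30·sin(3·t). Usando v(t) = 30·sin(3·t) y sustituyendo t = -pi/3, encontramos v = 0.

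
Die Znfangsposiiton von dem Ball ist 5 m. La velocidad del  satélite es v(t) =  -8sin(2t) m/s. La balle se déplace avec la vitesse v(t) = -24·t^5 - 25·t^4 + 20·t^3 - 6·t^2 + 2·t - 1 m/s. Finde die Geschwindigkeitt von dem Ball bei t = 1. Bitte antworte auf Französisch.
Nous avons la vitesse v(t) = -24·t^5 - 25·t^4 + 20·t^3 - 6·t^2 + 2·t - 1. En substituant t = 1: v(1) = -34.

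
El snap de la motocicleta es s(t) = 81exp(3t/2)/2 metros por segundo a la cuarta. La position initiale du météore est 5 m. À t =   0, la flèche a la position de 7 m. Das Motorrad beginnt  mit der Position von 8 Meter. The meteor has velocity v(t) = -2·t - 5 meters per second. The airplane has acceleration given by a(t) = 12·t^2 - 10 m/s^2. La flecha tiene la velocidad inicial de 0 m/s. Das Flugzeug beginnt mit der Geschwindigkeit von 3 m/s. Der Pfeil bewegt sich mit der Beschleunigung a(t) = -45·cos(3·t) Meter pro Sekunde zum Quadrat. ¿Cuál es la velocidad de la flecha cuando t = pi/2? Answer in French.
En partant de l'accélération a(t) = -45·cos(3·t), nous prenons 1 intégrale. En prenant ∫a(t)dt et en appliquant v(0) = 0, nous trouvons v(t) = -15·sin(3·t). Nous avons la vitesse v(t) = -15·sin(3·t). En substituant t = pi/2: v(pi/2) = 15.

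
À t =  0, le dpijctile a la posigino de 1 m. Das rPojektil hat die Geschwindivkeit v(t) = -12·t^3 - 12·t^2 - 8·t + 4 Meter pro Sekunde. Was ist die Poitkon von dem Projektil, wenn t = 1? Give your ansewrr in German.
Ausgehend von der Geschwindigkeit v(t) = -12·t^3 - 12·t^2 - 8·t + 4, nehmen wir 1 Stammfunktion. Die Stammfunktion von der Geschwindigkeit, mit x(0) = 1, ergibt die Position: x(t) = -3·t^4 - 4·t^3 - 4·t^2 + 4·t + 1. Wir haben die Position x(t) = -3·t^4 - 4·t^3 - 4·t^2 + 4·t + 1. Durch Einsetzen von t = 1: x(1) = -6.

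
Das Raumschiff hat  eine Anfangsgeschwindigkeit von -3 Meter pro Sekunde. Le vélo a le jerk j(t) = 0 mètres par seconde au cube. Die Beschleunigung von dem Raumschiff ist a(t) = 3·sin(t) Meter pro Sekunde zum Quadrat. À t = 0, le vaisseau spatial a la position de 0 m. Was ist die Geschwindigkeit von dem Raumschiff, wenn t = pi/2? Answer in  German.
Um dies zu lösen, müssen wir 1 Stammfunktion unserer Gleichung für die Beschleunigung a(t) = 3·sin(t) finden. Durch Integration von der Beschleunigung und Verwendung der Anfangsbedingung v(0) = -3, erhalten wir v(t) = -3·cos(t). Wir haben die Geschwindigkeit v(t) = -3·cos(t). Durch Einsetzen von t = pi/2: v(pi/2) = 0.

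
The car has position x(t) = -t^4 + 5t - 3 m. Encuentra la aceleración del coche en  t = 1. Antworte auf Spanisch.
Para resolver esto, necesitamos tomar 2 derivadas de nuestra ecuación de la posición x(t) = -t^4 + 5·t - 3. La derivada de la posición da la velocidad: v(t) = 5 - 4·t^3. Tomando d/dt de v(t), encontramos a(t) = -12·t^2. Tenemos la aceleración a(t) = -12·t^2. Sustituyendo t = 1: a(1) = -12.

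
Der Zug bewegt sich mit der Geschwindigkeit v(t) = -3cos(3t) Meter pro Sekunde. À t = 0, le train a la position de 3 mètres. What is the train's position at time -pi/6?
To find the answer, we compute 1 antiderivative of v(t) = -3·cos(3·t). Integrating velocity and using the initial condition x(0) = 3, we get x(t) = 3 - sin(3·t). We have position x(t) = 3 - sin(3·t). Substituting t = -pi/6: x(-pi/6) = 4.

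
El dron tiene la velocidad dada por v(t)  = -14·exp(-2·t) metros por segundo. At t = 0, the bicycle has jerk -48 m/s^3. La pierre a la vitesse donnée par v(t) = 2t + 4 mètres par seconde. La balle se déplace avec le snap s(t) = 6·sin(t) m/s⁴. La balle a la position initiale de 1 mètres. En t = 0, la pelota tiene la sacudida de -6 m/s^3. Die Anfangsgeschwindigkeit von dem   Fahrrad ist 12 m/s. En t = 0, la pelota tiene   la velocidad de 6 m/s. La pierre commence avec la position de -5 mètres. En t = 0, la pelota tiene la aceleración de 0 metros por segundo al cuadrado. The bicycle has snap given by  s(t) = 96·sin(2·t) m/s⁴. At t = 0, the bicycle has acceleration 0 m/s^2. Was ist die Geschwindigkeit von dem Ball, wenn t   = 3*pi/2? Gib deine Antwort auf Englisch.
Starting from snap s(t) = 6·sin(t), we take 3 integrals. The antiderivative of snap is jerk. Using j(0) = -6, we get j(t) = -6·cos(t). The integral of jerk is acceleration. Using a(0) = 0, we get a(t) = -6·sin(t). The integral of acceleration is velocity. Using v(0) = 6, we get v(t) = 6·cos(t). We have velocity v(t) = 6·cos(t). Substituting t = 3*pi/2: v(3*pi/2) = 0.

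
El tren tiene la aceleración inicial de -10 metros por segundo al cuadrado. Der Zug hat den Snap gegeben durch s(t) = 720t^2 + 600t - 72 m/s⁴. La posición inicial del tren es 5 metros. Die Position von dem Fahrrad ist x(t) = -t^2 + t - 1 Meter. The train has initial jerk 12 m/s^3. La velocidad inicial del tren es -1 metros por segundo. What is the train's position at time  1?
We must find the integral of our snap equation s(t) = 720·t^2 + 600·t - 72 4 times. Finding the integral of s(t) and using j(0) = 12: j(t) = 240·t^3 + 300·t^2 - 72·t + 12. The integral of jerk, with a(0) = -10, gives acceleration: a(t) = 60·t^4 + 100·t^3 - 36·t^2 + 12·t - 10. Taking ∫a(t)dt and applying v(0) = -1, we find v(t) = 12·t^5 + 25·t^4 - 12·t^3 + 6·t^2 - 10·t - 1. Finding the antiderivative of v(t) and using x(0) = 5: x(t) = 2·t^6 + 5·t^5 - 3·t^4 + 2·t^3 - 5·t^2 - t + 5. From the given position equation x(t) = 2·t^6 + 5·t^5 - 3·t^4 + 2·t^3 - 5·t^2 - t + 5, we substitute t = 1 to get x = 5.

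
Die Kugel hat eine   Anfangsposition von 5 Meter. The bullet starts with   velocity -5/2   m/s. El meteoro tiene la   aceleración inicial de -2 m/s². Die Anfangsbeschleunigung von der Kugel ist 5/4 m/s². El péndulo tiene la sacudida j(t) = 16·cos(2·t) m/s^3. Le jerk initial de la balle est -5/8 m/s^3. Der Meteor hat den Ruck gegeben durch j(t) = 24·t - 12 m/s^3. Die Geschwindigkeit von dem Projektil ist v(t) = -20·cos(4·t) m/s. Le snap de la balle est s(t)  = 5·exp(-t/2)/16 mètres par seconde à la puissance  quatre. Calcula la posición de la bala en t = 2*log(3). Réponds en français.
En partant du snap s(t) = 5·exp(-t/2)/16, nous prenons 4 intégrales. En intégrant le snap et en utilisant la condition initiale j(0) = -5/8, nous obtenons j(t) = -5·exp(-t/2)/8. En prenant ∫j(t)dt et en appliquant a(0) = 5/4, nous trouvons a(t) = 5·exp(-t/2)/4. En intégrant l'accélération et en utilisant la condition initiale v(0) = -5/2, nous obtenons v(t) = -5·exp(-t/2)/2. La primitive de la vitesse est la position. En utilisant x(0) = 5, nous obtenons x(t) = 5·exp(-t/2). En utilisant x(t) = 5·exp(-t/2) et en substituant t = 2*log(3), nous trouvons x = 5/3.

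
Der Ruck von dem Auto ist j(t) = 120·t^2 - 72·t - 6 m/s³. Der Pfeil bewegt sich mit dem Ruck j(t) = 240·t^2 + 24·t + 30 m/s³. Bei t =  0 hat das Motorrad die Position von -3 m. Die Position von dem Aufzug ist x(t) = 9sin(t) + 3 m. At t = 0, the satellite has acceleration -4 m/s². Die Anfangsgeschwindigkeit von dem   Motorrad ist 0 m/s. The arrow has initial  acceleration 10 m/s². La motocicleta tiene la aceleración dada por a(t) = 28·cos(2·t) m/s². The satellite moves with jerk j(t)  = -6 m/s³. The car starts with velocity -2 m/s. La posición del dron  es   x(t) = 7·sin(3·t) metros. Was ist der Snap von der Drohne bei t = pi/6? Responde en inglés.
Starting from position x(t) = 7·sin(3·t), we take 4 derivatives. Taking d/dt of x(t), we find v(t) = 21·cos(3·t). Taking d/dt of v(t), we find a(t) = -63·sin(3·t). Differentiating acceleration, we get jerk: j(t) = -189·cos(3·t). The derivative of jerk gives snap: s(t) = 567·sin(3·t). We have snap s(t) = 567·sin(3·t). Substituting t = pi/6: s(pi/6) = 567.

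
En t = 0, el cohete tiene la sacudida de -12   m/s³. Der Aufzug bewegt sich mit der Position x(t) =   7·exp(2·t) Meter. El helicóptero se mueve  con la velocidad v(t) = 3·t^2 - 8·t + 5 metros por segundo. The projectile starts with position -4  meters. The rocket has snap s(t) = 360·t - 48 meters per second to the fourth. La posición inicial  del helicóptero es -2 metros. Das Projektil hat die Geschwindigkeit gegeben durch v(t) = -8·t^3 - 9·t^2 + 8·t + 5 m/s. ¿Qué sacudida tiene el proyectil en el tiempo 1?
Partiendo de la velocidad v(t) = -8·t^3 - 9·t^2 + 8·t + 5, tomamos 2 derivadas. Tomando d/dt de v(t), encontramos a(t) = -24·t^2 - 18·t + 8. La derivada de la aceleración da la sacudida: j(t) = -48·t - 18. Usando j(t) = -48·t - 18 y sustituyendo t = 1, encontramos j = -66.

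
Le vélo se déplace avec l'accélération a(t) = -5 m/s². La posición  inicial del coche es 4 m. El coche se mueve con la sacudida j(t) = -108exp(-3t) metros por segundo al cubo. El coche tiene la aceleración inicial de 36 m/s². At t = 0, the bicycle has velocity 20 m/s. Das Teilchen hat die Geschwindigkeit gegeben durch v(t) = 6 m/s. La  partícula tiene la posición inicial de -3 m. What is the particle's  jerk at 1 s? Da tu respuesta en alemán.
Wir müssen unsere Gleichung für die Geschwindigkeit v(t) = 6 2-mal ableiten. Die Ableitung von der Geschwindigkeit ergibt die Beschleunigung: a(t) = 0. Mit d/dt von a(t) finden wir j(t) = 0. Wir haben den Ruck j(t) = 0. Durch Einsetzen von t = 1: j(1) = 0.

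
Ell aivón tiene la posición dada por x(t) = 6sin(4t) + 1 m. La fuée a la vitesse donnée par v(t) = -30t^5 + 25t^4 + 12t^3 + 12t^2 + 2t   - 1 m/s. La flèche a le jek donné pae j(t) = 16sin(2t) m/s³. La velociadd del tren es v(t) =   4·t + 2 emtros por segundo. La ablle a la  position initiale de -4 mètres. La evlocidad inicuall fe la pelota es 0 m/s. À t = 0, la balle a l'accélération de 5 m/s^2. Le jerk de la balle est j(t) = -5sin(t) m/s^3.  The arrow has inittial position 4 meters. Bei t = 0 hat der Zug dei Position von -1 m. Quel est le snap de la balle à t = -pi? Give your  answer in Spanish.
Debemos derivar nuestra ecuación de la sacudida j(t) = -5·sin(t) 1 vez. Derivando la sacudida, obtenemos el snap: s(t) = -5·cos(t). De la ecuación del snap s(t) = -5·cos(t), sustituimos t = -pi para obtener s = 5.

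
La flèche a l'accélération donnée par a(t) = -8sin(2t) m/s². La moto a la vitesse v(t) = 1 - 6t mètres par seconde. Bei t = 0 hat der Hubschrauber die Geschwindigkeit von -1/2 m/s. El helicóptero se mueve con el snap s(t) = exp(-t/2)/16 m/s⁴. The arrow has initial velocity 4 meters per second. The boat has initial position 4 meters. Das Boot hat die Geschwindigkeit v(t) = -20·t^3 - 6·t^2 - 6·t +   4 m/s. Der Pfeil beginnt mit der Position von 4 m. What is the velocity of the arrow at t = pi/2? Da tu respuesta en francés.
En partant de l'accélération a(t) = -8·sin(2·t), nous prenons 1 primitive. En intégrant l'accélération et en utilisant la condition initiale v(0) = 4, nous obtenons v(t) = 4·cos(2·t). De l'équation de la vitesse v(t) = 4·cos(2·t), nous substituons t = pi/2 pour obtenir v = -4.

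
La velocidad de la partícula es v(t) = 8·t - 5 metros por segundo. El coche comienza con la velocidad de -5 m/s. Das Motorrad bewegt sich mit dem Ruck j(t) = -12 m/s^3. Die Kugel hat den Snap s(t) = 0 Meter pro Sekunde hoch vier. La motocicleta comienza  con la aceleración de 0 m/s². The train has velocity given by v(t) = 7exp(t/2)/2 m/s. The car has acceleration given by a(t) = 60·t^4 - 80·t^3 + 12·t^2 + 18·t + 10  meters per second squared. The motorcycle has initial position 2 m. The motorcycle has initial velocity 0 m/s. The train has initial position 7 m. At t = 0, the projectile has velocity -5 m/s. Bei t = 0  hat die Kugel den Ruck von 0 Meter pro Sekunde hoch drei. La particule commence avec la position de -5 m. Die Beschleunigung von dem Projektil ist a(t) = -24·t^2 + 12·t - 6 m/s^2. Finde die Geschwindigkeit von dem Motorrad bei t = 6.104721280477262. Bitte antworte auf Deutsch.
Wir müssen unsere Gleichung für den Ruck j(t) = -12 2-mal integrieren. Die Stammfunktion von dem Ruck ist die Beschleunigung. Mit a(0) = 0 erhalten wir a(t) = -12·t. Durch Integration von der Beschleunigung und Verwendung der Anfangsbedingung v(0) = 0, erhalten wir v(t) = -6·t^2. Wir haben die Geschwindigkeit v(t) = -6·t^2. Durch Einsetzen von t = 6.104721280477262: v(6.104721280477262) = -223.605731473872.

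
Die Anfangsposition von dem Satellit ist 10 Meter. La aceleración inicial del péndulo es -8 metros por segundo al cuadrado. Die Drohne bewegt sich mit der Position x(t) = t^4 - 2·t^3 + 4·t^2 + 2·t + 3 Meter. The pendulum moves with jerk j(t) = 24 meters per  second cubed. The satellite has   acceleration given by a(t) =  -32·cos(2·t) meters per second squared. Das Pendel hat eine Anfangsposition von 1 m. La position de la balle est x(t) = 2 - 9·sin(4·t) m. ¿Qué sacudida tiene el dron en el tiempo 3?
Partiendo de la posición x(t) = t^4 - 2·t^3 + 4·t^2 + 2·t + 3, tomamos 3 derivadas. Tomando d/dt de x(t), encontramos v(t) = 4·t^3 - 6·t^2 + 8·t + 2. La derivada de la velocidad da la aceleración: a(t) = 12·t^2 - 12·t + 8. Derivando la aceleración, obtenemos la sacudida: j(t) = 24·t - 12. Tenemos la sacudida j(t) = 24·t - 12. Sustituyendo t = 3: j(3) = 60.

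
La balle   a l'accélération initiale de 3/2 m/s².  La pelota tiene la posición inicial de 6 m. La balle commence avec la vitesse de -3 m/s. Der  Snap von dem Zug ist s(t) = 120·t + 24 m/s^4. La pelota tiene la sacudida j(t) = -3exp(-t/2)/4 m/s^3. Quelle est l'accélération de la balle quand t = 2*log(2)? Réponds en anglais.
To solve this, we need to take 1 antiderivative of our jerk equation j(t) = -3·exp(-t/2)/4. The antiderivative of jerk is acceleration. Using a(0) = 3/2, we get a(t) = 3·exp(-t/2)/2. Using a(t) = 3·exp(-t/2)/2 and substituting t = 2*log(2), we find a = 3/4.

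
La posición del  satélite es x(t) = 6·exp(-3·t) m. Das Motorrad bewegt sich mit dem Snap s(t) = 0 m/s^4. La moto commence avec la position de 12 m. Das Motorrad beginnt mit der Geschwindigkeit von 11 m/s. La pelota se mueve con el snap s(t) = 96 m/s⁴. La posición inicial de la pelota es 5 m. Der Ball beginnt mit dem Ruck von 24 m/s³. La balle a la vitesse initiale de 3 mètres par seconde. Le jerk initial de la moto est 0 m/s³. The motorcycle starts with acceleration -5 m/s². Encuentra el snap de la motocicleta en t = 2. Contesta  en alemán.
Mit s(t) = 0 und Einsetzen von t = 2, finden wir s = 0.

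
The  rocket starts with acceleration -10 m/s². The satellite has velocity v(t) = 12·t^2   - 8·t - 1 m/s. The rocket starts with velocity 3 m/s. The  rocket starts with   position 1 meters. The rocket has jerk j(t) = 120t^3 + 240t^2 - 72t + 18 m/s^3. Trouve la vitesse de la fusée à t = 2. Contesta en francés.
Nous devons trouver l'intégrale de notre équation du jerk j(t) = 120·t^3 + 240·t^2 - 72·t + 18 2 fois. La primitive du jerk, avec a(0) = -10, donne l'accélération: a(t) = 30·t^4 + 80·t^3 - 36·t^2 + 18·t - 10. La primitive de l'accélération est la vitesse. En utilisant v(0) = 3, nous obtenons v(t) = 6·t^5 + 20·t^4 - 12·t^3 + 9·t^2 - 10·t + 3. En utilisant v(t) = 6·t^5 + 20·t^4 - 12·t^3 + 9·t^2 - 10·t + 3 et en substituant t = 2, nous trouvons v = 435.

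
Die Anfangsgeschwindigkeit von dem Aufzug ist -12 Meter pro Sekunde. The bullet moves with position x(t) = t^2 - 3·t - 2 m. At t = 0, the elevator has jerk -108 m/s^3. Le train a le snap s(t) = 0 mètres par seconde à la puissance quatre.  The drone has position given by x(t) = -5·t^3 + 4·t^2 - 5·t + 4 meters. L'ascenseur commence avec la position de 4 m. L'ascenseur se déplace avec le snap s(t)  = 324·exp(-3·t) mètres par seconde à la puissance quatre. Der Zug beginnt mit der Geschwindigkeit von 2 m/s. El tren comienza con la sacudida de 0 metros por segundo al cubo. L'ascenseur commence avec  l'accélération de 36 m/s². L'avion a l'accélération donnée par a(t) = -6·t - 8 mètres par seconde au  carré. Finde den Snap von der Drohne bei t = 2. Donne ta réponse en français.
Pour résoudre ceci, nous devons prendre 4 dérivées de notre équation de la position x(t) = -5·t^3 + 4·t^2 - 5·t + 4. En dérivant la position, nous obtenons la vitesse: v(t) = -15·t^2 + 8·t - 5. La dérivée de la vitesse donne l'accélération: a(t) = 8 - 30·t. En prenant d/dt de a(t), nous trouvons j(t) = -30. La dérivée du jerk donne le snap: s(t) = 0. En utilisant s(t) = 0 et en substituant t = 2, nous trouvons s = 0.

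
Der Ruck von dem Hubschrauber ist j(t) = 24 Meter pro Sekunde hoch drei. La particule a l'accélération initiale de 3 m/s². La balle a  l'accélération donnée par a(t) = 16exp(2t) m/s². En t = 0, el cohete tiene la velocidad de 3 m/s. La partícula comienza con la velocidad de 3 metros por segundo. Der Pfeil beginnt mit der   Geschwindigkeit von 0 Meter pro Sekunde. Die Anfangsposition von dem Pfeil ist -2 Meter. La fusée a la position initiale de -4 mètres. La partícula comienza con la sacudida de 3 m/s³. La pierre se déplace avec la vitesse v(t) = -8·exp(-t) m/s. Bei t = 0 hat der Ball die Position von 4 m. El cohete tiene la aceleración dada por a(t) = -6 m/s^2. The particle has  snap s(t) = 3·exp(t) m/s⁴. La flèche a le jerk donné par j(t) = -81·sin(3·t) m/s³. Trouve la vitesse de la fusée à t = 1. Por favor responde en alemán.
Um dies zu lösen, müssen wir 1 Integral unserer Gleichung für die Beschleunigung a(t) = -6 finden. Durch Integration von der Beschleunigung und Verwendung der Anfangsbedingung v(0) = 3, erhalten wir v(t) = 3 - 6·t. Aus der Gleichung für die Geschwindigkeit v(t) = 3 - 6·t, setzen wir t = 1 ein und erhalten v = -3.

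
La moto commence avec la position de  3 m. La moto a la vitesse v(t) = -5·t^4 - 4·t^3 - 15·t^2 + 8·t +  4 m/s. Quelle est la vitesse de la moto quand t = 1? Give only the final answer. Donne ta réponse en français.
v(1) = -12.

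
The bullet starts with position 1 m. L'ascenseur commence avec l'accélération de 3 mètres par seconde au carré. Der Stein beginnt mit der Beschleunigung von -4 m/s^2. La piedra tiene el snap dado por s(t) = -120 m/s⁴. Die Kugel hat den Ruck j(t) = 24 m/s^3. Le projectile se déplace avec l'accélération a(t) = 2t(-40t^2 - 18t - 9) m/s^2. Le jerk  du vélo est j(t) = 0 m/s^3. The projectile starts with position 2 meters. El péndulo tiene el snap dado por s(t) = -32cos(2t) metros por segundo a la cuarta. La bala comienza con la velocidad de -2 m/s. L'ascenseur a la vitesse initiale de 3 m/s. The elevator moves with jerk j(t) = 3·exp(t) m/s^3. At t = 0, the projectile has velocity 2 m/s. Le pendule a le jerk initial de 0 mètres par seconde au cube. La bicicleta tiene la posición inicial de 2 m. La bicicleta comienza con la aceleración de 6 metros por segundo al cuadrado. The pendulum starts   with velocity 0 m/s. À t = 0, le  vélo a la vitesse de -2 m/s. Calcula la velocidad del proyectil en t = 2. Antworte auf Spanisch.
Partiendo de la aceleración a(t) = 2·t·(-40·t^2 - 18·t - 9), tomamos 1 antiderivada. La integral de la aceleración es la velocidad. Usando v(0) = 2, obtenemos v(t) = -20·t^4 - 12·t^3 - 9·t^2 + 2. Usando v(t) = -20·t^4 - 12·t^3 - 9·t^2 + 2 y sustituyendo t = 2, encontramos v = -450.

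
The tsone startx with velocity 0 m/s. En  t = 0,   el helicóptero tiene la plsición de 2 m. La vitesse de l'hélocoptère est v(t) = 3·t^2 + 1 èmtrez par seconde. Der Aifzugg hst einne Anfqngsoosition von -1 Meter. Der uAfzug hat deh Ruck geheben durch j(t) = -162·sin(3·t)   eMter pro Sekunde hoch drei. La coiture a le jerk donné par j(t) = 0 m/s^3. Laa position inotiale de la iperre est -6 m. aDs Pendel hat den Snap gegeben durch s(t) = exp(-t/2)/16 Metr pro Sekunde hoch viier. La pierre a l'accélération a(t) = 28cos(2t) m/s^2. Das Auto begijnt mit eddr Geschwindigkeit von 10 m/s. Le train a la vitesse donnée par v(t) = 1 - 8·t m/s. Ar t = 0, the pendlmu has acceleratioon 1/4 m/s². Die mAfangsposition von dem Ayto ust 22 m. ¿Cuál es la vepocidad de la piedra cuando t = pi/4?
Partiendo de la aceleración a(t) = 28·cos(2·t), tomamos 1 antiderivada. Integrando la aceleración y usando la condición inicial v(0) = 0, obtenemos v(t) = 14·sin(2·t). Tenemos la velocidad v(t) = 14·sin(2·t). Sustituyendo t = pi/4: v(pi/4) = 14.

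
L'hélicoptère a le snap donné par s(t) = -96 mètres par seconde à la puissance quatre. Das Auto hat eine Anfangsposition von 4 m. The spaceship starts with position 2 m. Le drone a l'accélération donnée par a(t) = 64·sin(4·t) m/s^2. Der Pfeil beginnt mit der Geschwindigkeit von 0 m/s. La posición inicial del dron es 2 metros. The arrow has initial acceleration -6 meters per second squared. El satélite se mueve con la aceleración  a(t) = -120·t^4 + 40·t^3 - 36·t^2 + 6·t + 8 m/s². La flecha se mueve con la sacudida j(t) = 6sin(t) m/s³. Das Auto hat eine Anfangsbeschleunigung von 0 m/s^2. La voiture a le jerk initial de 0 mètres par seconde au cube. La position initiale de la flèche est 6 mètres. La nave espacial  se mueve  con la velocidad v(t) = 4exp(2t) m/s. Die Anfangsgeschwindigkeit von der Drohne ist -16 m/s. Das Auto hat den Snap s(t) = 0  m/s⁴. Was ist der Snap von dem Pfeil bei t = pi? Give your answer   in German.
Wir müssen unsere Gleichung für den Ruck j(t) = 6·sin(t) 1-mal ableiten. Mit d/dt von j(t) finden wir s(t) = 6·cos(t). Aus der Gleichung für den Snap s(t) = 6·cos(t), setzen wir t = pi ein und erhalten s = -6.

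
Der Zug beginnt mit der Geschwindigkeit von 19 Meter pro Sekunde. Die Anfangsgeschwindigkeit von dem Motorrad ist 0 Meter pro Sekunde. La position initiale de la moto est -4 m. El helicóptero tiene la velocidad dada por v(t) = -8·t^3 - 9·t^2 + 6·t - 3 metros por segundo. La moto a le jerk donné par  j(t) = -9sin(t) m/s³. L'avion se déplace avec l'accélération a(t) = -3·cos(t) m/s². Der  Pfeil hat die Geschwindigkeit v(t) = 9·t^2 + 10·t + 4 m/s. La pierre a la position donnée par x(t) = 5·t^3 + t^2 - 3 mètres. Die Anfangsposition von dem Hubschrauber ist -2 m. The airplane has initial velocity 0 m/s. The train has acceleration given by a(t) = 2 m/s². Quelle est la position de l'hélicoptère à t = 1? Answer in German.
Ausgehend von der Geschwindigkeit v(t) = -8·t^3 - 9·t^2 + 6·t - 3, nehmen wir 1 Stammfunktion. Durch Integration von der Geschwindigkeit und Verwendung der Anfangsbedingung x(0) = -2, erhalten wir x(t) = -2·t^4 - 3·t^3 + 3·t^2 - 3·t - 2. Mit x(t) = -2·t^4 - 3·t^3 + 3·t^2 - 3·t - 2 und Einsetzen von t = 1, finden wir x = -7.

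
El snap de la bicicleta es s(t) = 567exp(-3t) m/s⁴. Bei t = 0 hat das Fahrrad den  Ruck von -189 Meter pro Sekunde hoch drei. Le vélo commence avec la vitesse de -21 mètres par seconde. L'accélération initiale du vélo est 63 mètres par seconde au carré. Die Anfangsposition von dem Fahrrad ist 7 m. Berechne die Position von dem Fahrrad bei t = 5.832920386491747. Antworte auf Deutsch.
Um dies zu lösen, müssen wir 4 Stammfunktionen unserer Gleichung für den Snap s(t) = 567·exp(-3·t) finden. Die Stammfunktion von dem Snap, mit j(0) = -189, ergibt den Ruck: j(t) = -189·exp(-3·t). Durch Integration von dem Ruck und Verwendung der Anfangsbedingung a(0) = 63, erhalten wir a(t) = 63·exp(-3·t). Das Integral von der Beschleunigung, mit v(0) = -21, ergibt die Geschwindigkeit: v(t) = -21·exp(-3·t). Die Stammfunktion von der Geschwindigkeit ist die Position. Mit x(0) = 7 erhalten wir x(t) = 7·exp(-3·t). Aus der Gleichung für die Position x(t) = 7·exp(-3·t), setzen wir t = 5.832920386491747 ein und erhalten x = 1.75987826762954E-7.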